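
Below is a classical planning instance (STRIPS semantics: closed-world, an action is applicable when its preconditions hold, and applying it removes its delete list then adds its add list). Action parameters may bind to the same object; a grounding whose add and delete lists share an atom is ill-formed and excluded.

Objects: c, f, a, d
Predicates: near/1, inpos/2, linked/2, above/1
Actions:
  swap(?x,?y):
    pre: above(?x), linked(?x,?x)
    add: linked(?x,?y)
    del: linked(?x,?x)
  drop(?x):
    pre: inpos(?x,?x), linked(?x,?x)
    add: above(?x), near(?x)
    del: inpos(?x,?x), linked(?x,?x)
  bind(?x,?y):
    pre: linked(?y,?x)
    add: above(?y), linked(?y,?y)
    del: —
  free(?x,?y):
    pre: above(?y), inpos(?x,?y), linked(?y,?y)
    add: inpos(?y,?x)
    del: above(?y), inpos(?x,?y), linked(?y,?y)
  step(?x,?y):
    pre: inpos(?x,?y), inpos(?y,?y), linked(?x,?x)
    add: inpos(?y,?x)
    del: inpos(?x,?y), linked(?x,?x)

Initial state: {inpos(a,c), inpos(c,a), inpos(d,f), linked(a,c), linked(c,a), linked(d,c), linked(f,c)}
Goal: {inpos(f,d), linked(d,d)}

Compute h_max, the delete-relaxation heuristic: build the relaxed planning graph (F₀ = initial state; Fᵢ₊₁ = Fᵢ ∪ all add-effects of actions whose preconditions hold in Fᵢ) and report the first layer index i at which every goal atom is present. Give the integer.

2

F0 = init (7 atoms)
F1 = F0 ∪ {above(a), above(c), above(d), above(f), linked(a,a), linked(c,c), linked(d,d), linked(f,f)}  (15 atoms)
F2 = F1 ∪ {inpos(f,d), linked(a,d), linked(a,f), linked(c,d), linked(c,f), linked(d,a), linked(d,f), linked(f,a), linked(f,d)}  (24 atoms)
goal ⊆ F2  ⇒  h_max = 2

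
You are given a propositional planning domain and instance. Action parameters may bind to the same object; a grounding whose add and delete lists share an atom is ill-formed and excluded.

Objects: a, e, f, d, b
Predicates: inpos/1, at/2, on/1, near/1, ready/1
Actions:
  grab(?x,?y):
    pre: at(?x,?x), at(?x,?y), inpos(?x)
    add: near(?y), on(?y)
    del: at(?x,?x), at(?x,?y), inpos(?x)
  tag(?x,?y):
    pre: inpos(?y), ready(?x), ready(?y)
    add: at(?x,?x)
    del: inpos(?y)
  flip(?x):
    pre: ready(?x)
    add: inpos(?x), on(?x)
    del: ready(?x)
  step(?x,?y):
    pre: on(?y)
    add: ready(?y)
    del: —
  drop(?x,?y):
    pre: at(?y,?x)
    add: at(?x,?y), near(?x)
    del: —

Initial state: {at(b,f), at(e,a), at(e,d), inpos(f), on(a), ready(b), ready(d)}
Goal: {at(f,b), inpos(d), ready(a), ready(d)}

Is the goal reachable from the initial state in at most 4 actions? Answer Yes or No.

Yes

1. flip(d)  →  {at(b,f), at(e,a), at(e,d), inpos(d), inpos(f), on(a), on(d), ready(b)}
2. step(a,a)  →  {at(b,f), at(e,a), at(e,d), inpos(d), inpos(f), on(a), on(d), ready(a), ready(b)}
3. step(a,d)  →  {at(b,f), at(e,a), at(e,d), inpos(d), inpos(f), on(a), on(d), ready(a), ready(b), ready(d)}
4. drop(f,b)  →  {at(b,f), at(e,a), at(e,d), at(f,b), inpos(d), inpos(f), near(f), on(a), on(d), ready(a), ready(b), ready(d)}
optimal plan length = 4; 4 ≤ 4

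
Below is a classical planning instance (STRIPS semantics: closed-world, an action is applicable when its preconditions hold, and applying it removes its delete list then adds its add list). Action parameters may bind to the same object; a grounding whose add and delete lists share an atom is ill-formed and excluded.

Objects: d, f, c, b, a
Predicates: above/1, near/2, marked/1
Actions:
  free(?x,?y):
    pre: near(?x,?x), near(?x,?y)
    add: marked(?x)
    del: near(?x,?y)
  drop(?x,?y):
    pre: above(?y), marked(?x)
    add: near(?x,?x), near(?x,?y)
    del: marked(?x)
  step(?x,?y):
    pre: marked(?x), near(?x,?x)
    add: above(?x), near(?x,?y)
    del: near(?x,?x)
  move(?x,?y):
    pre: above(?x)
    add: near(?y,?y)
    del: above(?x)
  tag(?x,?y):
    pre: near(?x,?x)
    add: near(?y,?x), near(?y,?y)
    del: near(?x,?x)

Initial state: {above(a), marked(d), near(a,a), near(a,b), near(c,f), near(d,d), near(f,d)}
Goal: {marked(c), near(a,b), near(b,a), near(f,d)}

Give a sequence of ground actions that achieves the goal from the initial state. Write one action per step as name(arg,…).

move(a,c); free(c,f); tag(a,b)

1. move(a,c)  →  {marked(d), near(a,a), near(a,b), near(c,c), near(c,f), near(d,d), near(f,d)}
2. free(c,f)  →  {marked(c), marked(d), near(a,a), near(a,b), near(c,c), near(d,d), near(f,d)}
3. tag(a,b)  →  {marked(c), marked(d), near(a,b), near(b,a), near(b,b), near(c,c), near(d,d), near(f,d)}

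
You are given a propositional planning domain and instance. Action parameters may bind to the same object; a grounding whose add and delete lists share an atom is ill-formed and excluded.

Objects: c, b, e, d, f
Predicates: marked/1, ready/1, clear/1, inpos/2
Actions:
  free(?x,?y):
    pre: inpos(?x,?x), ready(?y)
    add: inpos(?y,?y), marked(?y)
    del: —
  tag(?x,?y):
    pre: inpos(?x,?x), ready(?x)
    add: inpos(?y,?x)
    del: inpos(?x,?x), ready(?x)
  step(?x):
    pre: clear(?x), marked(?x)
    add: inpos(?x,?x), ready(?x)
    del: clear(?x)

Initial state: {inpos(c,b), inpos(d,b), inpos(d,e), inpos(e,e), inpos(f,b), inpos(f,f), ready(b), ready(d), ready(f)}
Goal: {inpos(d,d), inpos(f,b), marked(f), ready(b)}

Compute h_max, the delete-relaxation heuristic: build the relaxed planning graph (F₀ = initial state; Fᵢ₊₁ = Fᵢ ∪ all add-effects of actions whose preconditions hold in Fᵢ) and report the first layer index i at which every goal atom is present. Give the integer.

1

F0 = init (9 atoms)
F1 = F0 ∪ {inpos(b,b), inpos(b,f), inpos(c,f), inpos(d,d), inpos(d,f), inpos(e,f), marked(b), marked(d), marked(f)}  (18 atoms)
goal ⊆ F1  ⇒  h_max = 1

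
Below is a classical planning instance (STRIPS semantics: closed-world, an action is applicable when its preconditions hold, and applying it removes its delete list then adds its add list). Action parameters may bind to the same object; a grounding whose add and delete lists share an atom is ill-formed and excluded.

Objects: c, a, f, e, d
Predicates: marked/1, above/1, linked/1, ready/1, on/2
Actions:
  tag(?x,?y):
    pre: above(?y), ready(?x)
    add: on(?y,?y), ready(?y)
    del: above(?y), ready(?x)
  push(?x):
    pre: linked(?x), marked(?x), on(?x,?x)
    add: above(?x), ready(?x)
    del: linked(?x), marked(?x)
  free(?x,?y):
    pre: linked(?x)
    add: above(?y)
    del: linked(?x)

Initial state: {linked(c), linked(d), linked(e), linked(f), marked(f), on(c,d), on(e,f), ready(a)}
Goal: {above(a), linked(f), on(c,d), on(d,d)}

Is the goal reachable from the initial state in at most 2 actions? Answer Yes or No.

1. free(c,a)  →  {above(a), linked(d), linked(e), linked(f), marked(f), on(c,d), on(e,f), ready(a)}
2. free(e,d)  →  {above(a), above(d), linked(d), linked(f), marked(f), on(c,d), on(e,f), ready(a)}
3. tag(a,d)  →  {above(a), linked(d), linked(f), marked(f), on(c,d), on(d,d), on(e,f), ready(d)}
optimal plan length = 3; 3 > 2

No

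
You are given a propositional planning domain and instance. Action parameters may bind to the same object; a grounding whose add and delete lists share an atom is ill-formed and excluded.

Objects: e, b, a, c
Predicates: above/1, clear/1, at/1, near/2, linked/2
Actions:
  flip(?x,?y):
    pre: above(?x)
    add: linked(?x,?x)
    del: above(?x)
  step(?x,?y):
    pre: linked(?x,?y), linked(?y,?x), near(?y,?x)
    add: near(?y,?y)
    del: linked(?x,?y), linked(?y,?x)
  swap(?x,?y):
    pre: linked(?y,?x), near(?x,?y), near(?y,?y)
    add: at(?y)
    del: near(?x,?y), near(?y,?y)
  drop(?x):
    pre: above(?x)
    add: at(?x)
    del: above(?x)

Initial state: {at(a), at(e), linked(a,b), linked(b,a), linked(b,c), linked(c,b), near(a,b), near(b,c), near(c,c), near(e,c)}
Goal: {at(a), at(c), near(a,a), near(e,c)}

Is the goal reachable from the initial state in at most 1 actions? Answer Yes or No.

No

1. step(b,a)  →  {at(a), at(e), linked(b,c), linked(c,b), near(a,a), near(a,b), near(b,c), near(c,c), near(e,c)}
2. swap(b,c)  →  {at(a), at(c), at(e), linked(b,c), linked(c,b), near(a,a), near(a,b), near(e,c)}
optimal plan length = 2; 2 > 1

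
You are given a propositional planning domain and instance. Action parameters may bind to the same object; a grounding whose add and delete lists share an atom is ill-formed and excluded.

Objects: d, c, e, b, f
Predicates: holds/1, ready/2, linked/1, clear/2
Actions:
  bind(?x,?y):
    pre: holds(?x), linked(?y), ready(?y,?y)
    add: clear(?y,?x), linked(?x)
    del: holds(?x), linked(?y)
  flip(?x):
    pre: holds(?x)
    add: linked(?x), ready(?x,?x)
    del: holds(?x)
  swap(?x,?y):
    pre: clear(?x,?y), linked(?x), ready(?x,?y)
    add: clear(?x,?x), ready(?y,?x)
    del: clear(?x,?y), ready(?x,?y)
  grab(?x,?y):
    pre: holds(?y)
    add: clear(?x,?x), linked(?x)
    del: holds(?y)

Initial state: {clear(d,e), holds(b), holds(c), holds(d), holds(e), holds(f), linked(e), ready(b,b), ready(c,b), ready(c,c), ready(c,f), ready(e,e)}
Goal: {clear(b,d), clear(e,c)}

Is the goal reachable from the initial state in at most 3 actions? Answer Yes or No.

1. bind(c,e)  →  {clear(d,e), clear(e,c), holds(b), holds(d), holds(e), holds(f), linked(c), ready(b,b), ready(c,b), ready(c,c), ready(c,f), ready(e,e)}
2. bind(b,c)  →  {clear(c,b), clear(d,e), clear(e,c), holds(d), holds(e), holds(f), linked(b), ready(b,b), ready(c,b), ready(c,c), ready(c,f), ready(e,e)}
3. bind(d,b)  →  {clear(b,d), clear(c,b), clear(d,e), clear(e,c), holds(e), holds(f), linked(d), ready(b,b), ready(c,b), ready(c,c), ready(c,f), ready(e,e)}
optimal plan length = 3; 3 ≤ 3

Yes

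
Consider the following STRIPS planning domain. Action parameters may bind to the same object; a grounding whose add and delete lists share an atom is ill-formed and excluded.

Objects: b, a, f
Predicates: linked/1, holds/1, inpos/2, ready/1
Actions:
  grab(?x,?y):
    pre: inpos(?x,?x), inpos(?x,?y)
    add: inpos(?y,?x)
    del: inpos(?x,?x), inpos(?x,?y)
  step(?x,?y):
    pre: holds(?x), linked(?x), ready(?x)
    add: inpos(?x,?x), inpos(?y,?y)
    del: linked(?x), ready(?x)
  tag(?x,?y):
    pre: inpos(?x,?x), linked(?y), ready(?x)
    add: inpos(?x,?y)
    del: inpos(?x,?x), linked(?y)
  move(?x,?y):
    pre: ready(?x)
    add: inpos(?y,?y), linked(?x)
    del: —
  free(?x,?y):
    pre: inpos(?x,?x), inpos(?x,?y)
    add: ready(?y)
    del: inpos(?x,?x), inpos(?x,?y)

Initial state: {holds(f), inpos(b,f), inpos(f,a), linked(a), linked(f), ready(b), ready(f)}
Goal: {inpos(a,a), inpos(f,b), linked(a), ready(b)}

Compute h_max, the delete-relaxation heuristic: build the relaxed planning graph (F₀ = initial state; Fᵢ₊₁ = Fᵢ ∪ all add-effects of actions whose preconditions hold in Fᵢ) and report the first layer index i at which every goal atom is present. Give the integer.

2

F0 = init (7 atoms)
F1 = F0 ∪ {inpos(a,a), inpos(b,b), inpos(f,f), linked(b)}  (11 atoms)
F2 = F1 ∪ {inpos(a,f), inpos(b,a), inpos(f,b), ready(a)}  (15 atoms)
goal ⊆ F2  ⇒  h_max = 2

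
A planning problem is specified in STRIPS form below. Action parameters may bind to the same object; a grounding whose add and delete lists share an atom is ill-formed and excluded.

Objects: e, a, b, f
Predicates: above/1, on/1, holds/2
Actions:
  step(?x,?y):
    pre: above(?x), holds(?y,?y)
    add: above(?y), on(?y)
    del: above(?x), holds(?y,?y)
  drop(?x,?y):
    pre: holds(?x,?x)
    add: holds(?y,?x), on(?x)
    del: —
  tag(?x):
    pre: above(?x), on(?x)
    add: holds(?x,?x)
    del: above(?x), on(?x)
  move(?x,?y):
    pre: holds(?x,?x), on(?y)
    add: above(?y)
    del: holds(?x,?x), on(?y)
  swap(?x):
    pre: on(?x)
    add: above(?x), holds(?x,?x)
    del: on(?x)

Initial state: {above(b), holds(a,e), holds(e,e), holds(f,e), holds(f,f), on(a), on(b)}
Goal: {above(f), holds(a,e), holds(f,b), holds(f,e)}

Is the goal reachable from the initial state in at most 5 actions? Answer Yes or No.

1. step(b,f)  →  {above(f), holds(a,e), holds(e,e), holds(f,e), on(a), on(b), on(f)}
2. swap(b)  →  {above(b), above(f), holds(a,e), holds(b,b), holds(e,e), holds(f,e), on(a), on(f)}
3. drop(b,f)  →  {above(b), above(f), holds(a,e), holds(b,b), holds(e,e), holds(f,b), holds(f,e), on(a), on(b), on(f)}
optimal plan length = 3; 3 ≤ 5

Yes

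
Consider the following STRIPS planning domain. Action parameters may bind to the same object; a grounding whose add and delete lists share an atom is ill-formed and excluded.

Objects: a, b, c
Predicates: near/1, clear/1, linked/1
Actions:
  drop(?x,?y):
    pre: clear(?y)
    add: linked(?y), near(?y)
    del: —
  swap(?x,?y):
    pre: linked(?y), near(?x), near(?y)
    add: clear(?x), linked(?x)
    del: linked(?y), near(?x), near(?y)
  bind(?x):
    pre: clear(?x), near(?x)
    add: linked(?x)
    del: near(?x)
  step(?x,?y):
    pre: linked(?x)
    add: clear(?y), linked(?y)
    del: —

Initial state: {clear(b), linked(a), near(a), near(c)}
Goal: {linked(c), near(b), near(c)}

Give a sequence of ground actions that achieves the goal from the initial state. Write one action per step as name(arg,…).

1. drop(a,b)  →  {clear(b), linked(a), linked(b), near(a), near(b), near(c)}
2. step(a,c)  →  {clear(b), clear(c), linked(a), linked(b), linked(c), near(a), near(b), near(c)}

drop(a,b); step(a,c)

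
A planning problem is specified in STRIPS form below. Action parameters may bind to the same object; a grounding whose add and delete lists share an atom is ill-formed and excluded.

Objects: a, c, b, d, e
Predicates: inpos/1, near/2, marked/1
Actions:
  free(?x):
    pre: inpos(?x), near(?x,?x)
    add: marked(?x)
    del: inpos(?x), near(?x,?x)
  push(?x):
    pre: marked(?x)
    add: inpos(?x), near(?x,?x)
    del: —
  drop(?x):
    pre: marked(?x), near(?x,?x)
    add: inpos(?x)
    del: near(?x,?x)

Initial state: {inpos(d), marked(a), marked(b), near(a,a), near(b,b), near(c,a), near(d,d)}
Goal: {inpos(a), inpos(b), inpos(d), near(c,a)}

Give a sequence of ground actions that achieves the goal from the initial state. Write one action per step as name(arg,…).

1. push(a)  →  {inpos(a), inpos(d), marked(a), marked(b), near(a,a), near(b,b), near(c,a), near(d,d)}
2. push(b)  →  {inpos(a), inpos(b), inpos(d), marked(a), marked(b), near(a,a), near(b,b), near(c,a), near(d,d)}

push(a); push(b)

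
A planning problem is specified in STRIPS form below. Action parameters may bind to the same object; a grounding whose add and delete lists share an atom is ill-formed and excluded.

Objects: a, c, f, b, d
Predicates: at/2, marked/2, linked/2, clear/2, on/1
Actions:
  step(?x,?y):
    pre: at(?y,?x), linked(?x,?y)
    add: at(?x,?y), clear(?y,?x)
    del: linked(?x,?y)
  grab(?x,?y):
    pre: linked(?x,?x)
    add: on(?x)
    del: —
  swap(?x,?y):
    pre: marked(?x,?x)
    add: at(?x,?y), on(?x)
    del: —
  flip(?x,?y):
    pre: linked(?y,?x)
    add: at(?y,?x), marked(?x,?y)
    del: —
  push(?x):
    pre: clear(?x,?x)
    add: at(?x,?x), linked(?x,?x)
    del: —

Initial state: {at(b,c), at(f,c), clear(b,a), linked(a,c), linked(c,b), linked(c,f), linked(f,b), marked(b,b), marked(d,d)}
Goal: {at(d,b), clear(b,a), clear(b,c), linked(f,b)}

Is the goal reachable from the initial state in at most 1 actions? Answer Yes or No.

1. step(c,b)  →  {at(b,c), at(c,b), at(f,c), clear(b,a), clear(b,c), linked(a,c), linked(c,f), linked(f,b), marked(b,b), marked(d,d)}
2. swap(d,b)  →  {at(b,c), at(c,b), at(d,b), at(f,c), clear(b,a), clear(b,c), linked(a,c), linked(c,f), linked(f,b), marked(b,b), marked(d,d), on(d)}
optimal plan length = 2; 2 > 1

No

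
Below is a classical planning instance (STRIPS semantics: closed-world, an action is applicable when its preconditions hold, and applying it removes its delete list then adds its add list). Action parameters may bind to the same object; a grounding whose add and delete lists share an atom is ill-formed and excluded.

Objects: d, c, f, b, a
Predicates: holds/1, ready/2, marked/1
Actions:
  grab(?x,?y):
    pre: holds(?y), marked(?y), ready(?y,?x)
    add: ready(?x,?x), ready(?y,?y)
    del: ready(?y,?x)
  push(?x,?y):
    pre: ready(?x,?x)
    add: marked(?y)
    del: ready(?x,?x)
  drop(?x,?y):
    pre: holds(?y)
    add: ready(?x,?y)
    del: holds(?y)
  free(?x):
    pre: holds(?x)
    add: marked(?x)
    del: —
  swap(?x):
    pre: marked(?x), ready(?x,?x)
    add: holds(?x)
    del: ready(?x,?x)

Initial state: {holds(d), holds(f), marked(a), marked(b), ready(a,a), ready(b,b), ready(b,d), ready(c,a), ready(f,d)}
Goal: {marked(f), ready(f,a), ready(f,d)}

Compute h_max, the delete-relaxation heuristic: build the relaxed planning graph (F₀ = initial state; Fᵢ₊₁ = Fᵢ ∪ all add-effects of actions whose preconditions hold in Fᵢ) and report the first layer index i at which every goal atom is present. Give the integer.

F0 = init (9 atoms)
F1 = F0 ∪ {holds(a), holds(b), marked(c), marked(d), marked(f), ready(a,d), ready(a,f), ready(b,f), ready(c,d), ready(c,f), ready(d,d), ready(d,f), ready(f,f)}  (22 atoms)
F2 = F1 ∪ {ready(a,b), ready(b,a), ready(c,b), ready(d,a), ready(d,b), ready(f,a), ready(f,b)}  (29 atoms)
goal ⊆ F2  ⇒  h_max = 2

2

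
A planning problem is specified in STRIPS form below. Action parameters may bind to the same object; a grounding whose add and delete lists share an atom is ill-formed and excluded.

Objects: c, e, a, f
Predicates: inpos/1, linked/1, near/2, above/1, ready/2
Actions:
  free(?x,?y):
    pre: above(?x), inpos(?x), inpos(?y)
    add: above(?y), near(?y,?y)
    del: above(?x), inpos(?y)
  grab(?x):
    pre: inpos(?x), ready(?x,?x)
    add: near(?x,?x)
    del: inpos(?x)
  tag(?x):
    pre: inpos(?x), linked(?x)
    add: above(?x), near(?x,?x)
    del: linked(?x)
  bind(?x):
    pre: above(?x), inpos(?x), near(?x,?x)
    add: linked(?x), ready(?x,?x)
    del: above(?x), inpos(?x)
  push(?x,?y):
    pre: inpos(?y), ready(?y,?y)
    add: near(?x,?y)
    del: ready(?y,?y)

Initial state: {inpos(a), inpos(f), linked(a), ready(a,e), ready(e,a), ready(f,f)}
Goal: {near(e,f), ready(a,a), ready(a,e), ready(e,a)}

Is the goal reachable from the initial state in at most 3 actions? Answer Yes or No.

1. tag(a)  →  {above(a), inpos(a), inpos(f), near(a,a), ready(a,e), ready(e,a), ready(f,f)}
2. bind(a)  →  {inpos(f), linked(a), near(a,a), ready(a,a), ready(a,e), ready(e,a), ready(f,f)}
3. push(e,f)  →  {inpos(f), linked(a), near(a,a), near(e,f), ready(a,a), ready(a,e), ready(e,a)}
optimal plan length = 3; 3 ≤ 3

Yes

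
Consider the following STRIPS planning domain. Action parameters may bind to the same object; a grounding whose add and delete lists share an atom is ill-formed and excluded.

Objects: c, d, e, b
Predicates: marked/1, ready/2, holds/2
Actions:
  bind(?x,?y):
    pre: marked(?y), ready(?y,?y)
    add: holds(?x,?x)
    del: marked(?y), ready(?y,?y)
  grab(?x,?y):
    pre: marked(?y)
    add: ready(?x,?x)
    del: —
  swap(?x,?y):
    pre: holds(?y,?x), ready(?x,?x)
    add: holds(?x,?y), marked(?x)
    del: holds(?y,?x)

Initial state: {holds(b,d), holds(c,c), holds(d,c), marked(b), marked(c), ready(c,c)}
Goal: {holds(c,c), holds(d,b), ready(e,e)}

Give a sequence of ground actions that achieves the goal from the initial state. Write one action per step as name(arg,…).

1. grab(d,c)  →  {holds(b,d), holds(c,c), holds(d,c), marked(b), marked(c), ready(c,c), ready(d,d)}
2. grab(e,c)  →  {holds(b,d), holds(c,c), holds(d,c), marked(b), marked(c), ready(c,c), ready(d,d), ready(e,e)}
3. swap(d,b)  →  {holds(c,c), holds(d,b), holds(d,c), marked(b), marked(c), marked(d), ready(c,c), ready(d,d), ready(e,e)}

grab(d,c); grab(e,c); swap(d,b)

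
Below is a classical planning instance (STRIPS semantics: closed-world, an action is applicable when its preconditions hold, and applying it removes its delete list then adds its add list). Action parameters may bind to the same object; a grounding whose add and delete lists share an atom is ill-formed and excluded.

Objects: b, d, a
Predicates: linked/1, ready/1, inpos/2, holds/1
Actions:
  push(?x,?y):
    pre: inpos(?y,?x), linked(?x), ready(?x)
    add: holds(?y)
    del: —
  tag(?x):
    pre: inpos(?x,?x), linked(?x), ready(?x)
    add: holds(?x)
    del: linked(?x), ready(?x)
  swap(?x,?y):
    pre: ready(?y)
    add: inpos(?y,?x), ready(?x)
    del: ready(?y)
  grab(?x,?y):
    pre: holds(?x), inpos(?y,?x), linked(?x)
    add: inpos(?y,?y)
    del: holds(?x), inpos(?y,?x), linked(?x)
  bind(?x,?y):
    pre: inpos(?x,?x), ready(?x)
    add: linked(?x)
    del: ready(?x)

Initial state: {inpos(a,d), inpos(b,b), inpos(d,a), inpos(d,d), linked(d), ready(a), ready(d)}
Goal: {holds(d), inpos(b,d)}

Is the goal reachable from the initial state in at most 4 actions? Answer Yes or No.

1. push(d,d)  →  {holds(d), inpos(a,d), inpos(b,b), inpos(d,a), inpos(d,d), linked(d), ready(a), ready(d)}
2. swap(b,d)  →  {holds(d), inpos(a,d), inpos(b,b), inpos(d,a), inpos(d,b), inpos(d,d), linked(d), ready(a), ready(b)}
3. swap(d,b)  →  {holds(d), inpos(a,d), inpos(b,b), inpos(b,d), inpos(d,a), inpos(d,b), inpos(d,d), linked(d), ready(a), ready(d)}
optimal plan length = 3; 3 ≤ 4

Yes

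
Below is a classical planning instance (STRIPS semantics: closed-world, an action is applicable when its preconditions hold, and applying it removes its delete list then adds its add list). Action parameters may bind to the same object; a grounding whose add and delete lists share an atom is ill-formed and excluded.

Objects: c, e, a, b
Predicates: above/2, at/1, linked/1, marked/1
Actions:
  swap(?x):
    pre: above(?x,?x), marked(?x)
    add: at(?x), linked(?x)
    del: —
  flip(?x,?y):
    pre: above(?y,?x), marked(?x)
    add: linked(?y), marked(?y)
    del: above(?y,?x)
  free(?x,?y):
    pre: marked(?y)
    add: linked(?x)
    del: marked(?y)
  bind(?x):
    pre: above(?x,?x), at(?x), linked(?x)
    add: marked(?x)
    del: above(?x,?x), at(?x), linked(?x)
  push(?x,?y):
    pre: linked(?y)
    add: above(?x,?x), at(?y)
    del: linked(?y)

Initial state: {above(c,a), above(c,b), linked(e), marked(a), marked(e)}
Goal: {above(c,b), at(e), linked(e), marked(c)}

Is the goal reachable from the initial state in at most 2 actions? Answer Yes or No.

1. flip(a,c)  →  {above(c,b), linked(c), linked(e), marked(a), marked(c), marked(e)}
2. push(c,e)  →  {above(c,b), above(c,c), at(e), linked(c), marked(a), marked(c), marked(e)}
3. free(e,e)  →  {above(c,b), above(c,c), at(e), linked(c), linked(e), marked(a), marked(c)}
optimal plan length = 3; 3 > 2

No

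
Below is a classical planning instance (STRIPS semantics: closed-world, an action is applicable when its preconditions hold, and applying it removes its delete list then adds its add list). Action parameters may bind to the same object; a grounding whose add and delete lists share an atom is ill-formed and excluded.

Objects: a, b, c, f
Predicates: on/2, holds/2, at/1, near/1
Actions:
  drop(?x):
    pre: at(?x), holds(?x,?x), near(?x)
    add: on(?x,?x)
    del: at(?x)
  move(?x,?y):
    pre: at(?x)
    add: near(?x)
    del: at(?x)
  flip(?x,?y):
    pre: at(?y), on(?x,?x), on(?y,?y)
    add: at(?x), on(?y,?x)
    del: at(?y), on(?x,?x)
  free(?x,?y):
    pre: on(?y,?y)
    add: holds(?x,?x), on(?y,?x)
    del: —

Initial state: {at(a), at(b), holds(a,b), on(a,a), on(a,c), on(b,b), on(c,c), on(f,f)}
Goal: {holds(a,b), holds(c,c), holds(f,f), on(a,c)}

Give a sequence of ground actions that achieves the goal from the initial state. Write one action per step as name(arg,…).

free(c,a); free(f,a)

1. free(c,a)  →  {at(a), at(b), holds(a,b), holds(c,c), on(a,a), on(a,c), on(b,b), on(c,c), on(f,f)}
2. free(f,a)  →  {at(a), at(b), holds(a,b), holds(c,c), holds(f,f), on(a,a), on(a,c), on(a,f), on(b,b), on(c,c), on(f,f)}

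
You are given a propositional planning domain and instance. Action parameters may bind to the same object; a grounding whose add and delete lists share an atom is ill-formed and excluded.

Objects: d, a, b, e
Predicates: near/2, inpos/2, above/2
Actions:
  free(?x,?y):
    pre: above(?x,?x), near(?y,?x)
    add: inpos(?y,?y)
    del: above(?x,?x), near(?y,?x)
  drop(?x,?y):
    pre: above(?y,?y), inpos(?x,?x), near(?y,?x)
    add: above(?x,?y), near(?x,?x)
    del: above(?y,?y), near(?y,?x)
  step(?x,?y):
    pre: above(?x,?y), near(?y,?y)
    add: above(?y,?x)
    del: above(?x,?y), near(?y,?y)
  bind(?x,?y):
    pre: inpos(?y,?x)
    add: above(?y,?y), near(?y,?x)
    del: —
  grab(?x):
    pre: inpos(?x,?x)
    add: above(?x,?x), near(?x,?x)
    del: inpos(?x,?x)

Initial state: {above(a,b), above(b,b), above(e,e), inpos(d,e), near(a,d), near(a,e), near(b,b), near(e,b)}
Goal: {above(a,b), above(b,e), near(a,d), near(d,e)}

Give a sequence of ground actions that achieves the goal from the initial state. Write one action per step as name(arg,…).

free(b,b); drop(b,e); bind(e,d)

1. free(b,b)  →  {above(a,b), above(e,e), inpos(b,b), inpos(d,e), near(a,d), near(a,e), near(e,b)}
2. drop(b,e)  →  {above(a,b), above(b,e), inpos(b,b), inpos(d,e), near(a,d), near(a,e), near(b,b)}
3. bind(e,d)  →  {above(a,b), above(b,e), above(d,d), inpos(b,b), inpos(d,e), near(a,d), near(a,e), near(b,b), near(d,e)}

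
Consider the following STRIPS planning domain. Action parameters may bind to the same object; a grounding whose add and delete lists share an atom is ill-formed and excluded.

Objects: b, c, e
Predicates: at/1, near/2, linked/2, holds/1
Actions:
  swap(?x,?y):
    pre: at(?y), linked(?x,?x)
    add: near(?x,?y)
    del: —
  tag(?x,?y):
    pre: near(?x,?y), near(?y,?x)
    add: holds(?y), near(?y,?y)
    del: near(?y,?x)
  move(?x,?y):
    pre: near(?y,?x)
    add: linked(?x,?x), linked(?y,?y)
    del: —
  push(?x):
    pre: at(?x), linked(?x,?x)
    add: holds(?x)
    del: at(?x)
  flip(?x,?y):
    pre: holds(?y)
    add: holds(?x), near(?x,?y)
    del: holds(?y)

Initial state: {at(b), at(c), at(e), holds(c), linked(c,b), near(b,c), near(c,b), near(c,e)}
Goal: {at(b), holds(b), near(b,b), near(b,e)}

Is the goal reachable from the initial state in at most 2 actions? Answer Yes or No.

1. tag(c,b)  →  {at(b), at(c), at(e), holds(b), holds(c), linked(c,b), near(b,b), near(c,b), near(c,e)}
2. move(b,b)  →  {at(b), at(c), at(e), holds(b), holds(c), linked(b,b), linked(c,b), near(b,b), near(c,b), near(c,e)}
3. swap(b,e)  →  {at(b), at(c), at(e), holds(b), holds(c), linked(b,b), linked(c,b), near(b,b), near(b,e), near(c,b), near(c,e)}
optimal plan length = 3; 3 > 2

No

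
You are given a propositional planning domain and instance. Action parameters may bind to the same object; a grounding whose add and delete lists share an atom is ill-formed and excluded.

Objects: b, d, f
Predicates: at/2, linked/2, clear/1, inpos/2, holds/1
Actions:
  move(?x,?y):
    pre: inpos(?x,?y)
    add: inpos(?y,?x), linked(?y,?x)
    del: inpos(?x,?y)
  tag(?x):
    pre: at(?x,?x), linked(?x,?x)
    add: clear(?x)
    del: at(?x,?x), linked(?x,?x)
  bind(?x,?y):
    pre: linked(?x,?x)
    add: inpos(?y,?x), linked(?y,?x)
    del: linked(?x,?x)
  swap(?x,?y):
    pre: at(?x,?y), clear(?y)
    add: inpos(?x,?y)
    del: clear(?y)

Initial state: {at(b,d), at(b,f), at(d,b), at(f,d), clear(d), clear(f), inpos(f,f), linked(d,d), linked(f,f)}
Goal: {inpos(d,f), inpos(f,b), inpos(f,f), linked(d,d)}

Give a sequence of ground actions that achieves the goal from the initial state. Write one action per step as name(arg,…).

1. bind(f,d)  →  {at(b,d), at(b,f), at(d,b), at(f,d), clear(d), clear(f), inpos(d,f), inpos(f,f), linked(d,d), linked(d,f)}
2. swap(b,f)  →  {at(b,d), at(b,f), at(d,b), at(f,d), clear(d), inpos(b,f), inpos(d,f), inpos(f,f), linked(d,d), linked(d,f)}
3. move(b,f)  →  {at(b,d), at(b,f), at(d,b), at(f,d), clear(d), inpos(d,f), inpos(f,b), inpos(f,f), linked(d,d), linked(d,f), linked(f,b)}

bind(f,d); swap(b,f); move(b,f)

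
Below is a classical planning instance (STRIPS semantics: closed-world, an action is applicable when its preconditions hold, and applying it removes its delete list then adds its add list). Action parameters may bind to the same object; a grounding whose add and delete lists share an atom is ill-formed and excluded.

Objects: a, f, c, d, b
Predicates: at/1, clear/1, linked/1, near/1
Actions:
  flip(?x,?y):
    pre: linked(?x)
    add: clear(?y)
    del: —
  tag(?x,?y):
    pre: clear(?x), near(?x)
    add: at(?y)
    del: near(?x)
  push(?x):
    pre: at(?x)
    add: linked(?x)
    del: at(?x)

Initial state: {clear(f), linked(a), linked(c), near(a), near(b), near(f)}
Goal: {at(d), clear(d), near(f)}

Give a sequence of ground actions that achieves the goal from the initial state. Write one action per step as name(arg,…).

1. flip(a,a)  →  {clear(a), clear(f), linked(a), linked(c), near(a), near(b), near(f)}
2. flip(a,d)  →  {clear(a), clear(d), clear(f), linked(a), linked(c), near(a), near(b), near(f)}
3. tag(a,d)  →  {at(d), clear(a), clear(d), clear(f), linked(a), linked(c), near(b), near(f)}

flip(a,a); flip(a,d); tag(a,d)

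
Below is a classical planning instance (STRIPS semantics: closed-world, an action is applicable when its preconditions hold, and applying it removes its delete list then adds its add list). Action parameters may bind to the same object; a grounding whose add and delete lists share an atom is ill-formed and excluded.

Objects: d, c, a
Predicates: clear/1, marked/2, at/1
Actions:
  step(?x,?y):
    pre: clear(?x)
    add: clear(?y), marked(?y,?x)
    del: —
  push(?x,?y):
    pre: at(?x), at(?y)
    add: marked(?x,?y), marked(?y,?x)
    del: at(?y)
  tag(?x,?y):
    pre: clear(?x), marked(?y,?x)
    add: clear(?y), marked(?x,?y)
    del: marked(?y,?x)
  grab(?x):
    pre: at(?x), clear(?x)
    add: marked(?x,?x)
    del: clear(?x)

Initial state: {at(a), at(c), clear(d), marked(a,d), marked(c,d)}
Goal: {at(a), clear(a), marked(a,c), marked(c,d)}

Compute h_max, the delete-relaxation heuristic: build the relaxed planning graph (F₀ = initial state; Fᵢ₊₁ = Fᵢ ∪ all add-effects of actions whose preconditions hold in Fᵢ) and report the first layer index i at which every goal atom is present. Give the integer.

1

F0 = init (5 atoms)
F1 = F0 ∪ {clear(a), clear(c), marked(a,a), marked(a,c), marked(c,a), marked(c,c), marked(d,a), marked(d,c), marked(d,d)}  (14 atoms)
goal ⊆ F1  ⇒  h_max = 1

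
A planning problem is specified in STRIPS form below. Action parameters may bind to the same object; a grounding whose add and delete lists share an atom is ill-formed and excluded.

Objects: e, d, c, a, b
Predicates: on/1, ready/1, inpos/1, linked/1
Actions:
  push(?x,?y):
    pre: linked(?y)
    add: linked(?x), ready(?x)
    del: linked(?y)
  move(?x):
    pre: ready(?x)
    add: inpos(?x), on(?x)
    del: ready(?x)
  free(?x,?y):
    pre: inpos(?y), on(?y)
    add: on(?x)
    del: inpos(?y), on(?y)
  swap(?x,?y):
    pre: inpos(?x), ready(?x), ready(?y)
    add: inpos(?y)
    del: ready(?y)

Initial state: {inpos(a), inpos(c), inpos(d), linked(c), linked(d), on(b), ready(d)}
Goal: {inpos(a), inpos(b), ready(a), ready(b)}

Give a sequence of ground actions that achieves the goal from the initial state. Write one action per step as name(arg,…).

1. push(a,d)  →  {inpos(a), inpos(c), inpos(d), linked(a), linked(c), on(b), ready(a), ready(d)}
2. push(b,c)  →  {inpos(a), inpos(c), inpos(d), linked(a), linked(b), on(b), ready(a), ready(b), ready(d)}
3. move(b)  →  {inpos(a), inpos(b), inpos(c), inpos(d), linked(a), linked(b), on(b), ready(a), ready(d)}
4. push(b,a)  →  {inpos(a), inpos(b), inpos(c), inpos(d), linked(b), on(b), ready(a), ready(b), ready(d)}

push(a,d); push(b,c); move(b); push(b,a)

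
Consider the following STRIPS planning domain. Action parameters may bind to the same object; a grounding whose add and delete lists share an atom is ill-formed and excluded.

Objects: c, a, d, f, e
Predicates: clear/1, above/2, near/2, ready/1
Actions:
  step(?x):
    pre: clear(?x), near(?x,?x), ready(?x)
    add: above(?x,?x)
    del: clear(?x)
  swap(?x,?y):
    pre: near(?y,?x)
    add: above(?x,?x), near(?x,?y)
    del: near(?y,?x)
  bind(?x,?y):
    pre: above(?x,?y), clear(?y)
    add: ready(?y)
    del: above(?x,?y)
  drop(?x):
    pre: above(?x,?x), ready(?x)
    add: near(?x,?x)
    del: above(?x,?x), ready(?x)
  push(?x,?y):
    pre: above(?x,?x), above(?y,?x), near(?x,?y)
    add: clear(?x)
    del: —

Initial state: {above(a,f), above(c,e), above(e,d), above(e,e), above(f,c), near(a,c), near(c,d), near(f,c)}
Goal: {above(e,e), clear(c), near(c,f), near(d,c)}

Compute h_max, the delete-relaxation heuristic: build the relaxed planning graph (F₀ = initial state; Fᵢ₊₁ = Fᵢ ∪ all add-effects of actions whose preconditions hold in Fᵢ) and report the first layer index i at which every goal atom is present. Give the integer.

2

F0 = init (8 atoms)
F1 = F0 ∪ {above(c,c), above(d,d), near(c,a), near(c,f), near(d,c)}  (13 atoms)
F2 = F1 ∪ {above(a,a), above(f,f), clear(c)}  (16 atoms)
goal ⊆ F2  ⇒  h_max = 2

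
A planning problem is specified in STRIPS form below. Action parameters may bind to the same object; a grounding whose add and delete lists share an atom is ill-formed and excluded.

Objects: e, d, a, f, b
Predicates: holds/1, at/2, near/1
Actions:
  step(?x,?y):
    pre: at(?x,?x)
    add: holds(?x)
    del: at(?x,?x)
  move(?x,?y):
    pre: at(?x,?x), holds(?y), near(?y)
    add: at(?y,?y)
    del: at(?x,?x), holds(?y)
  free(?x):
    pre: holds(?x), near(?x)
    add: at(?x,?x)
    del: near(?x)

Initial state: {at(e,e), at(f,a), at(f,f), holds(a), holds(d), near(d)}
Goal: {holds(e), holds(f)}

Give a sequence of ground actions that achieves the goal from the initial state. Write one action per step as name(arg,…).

1. step(e,e)  →  {at(f,a), at(f,f), holds(a), holds(d), holds(e), near(d)}
2. step(f,e)  →  {at(f,a), holds(a), holds(d), holds(e), holds(f), near(d)}

step(e,e); step(f,e)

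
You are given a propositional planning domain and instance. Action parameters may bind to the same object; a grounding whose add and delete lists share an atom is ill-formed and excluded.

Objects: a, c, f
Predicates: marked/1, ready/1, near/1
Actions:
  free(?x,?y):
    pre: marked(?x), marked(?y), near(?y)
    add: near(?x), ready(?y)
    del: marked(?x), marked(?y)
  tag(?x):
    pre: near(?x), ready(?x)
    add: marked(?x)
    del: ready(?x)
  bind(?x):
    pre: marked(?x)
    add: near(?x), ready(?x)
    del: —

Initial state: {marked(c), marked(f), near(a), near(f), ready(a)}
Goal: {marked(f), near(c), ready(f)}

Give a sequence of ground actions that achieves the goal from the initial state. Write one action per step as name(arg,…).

1. bind(c)  →  {marked(c), marked(f), near(a), near(c), near(f), ready(a), ready(c)}
2. bind(f)  →  {marked(c), marked(f), near(a), near(c), near(f), ready(a), ready(c), ready(f)}

bind(c); bind(f)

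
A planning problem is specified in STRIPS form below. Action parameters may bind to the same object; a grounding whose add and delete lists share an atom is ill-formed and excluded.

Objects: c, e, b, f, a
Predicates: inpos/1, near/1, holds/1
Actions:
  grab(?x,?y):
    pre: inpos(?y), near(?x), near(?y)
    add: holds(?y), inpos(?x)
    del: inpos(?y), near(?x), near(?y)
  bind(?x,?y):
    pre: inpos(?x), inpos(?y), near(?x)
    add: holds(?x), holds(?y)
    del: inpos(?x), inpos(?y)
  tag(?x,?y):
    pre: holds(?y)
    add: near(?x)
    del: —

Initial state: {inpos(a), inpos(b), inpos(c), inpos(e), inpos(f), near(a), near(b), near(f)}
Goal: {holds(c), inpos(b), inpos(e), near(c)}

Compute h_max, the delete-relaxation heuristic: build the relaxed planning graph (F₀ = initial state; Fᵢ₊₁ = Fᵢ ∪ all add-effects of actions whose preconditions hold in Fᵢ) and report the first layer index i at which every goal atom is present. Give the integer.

F0 = init (8 atoms)
F1 = F0 ∪ {holds(a), holds(b), holds(c), holds(e), holds(f)}  (13 atoms)
F2 = F1 ∪ {near(c), near(e)}  (15 atoms)
goal ⊆ F2  ⇒  h_max = 2

2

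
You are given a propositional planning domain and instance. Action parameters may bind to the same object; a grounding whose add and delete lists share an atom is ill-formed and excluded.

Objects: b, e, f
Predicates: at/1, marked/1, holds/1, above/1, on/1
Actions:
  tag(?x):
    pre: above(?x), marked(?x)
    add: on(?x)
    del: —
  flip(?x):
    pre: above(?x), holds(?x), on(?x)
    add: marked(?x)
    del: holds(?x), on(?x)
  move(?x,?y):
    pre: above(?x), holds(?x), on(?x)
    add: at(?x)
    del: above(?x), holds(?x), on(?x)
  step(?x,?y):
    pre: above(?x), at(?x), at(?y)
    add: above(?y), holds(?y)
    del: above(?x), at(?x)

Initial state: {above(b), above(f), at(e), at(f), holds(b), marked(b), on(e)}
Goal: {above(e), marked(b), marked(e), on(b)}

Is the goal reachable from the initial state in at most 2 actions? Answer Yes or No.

1. tag(b)  →  {above(b), above(f), at(e), at(f), holds(b), marked(b), on(b), on(e)}
2. step(f,e)  →  {above(b), above(e), at(e), holds(b), holds(e), marked(b), on(b), on(e)}
3. flip(e)  →  {above(b), above(e), at(e), holds(b), marked(b), marked(e), on(b)}
optimal plan length = 3; 3 > 2

No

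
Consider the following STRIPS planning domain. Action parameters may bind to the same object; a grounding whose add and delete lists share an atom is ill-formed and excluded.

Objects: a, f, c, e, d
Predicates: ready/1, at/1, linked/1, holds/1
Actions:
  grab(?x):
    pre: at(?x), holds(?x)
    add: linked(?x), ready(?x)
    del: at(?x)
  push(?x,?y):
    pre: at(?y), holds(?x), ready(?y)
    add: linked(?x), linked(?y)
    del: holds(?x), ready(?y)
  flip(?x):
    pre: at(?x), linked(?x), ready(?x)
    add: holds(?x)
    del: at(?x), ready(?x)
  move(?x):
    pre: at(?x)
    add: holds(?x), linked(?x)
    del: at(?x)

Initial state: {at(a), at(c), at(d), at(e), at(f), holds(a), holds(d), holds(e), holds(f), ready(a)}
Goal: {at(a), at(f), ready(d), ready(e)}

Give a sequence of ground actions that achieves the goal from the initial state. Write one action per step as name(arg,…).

1. grab(e)  →  {at(a), at(c), at(d), at(f), holds(a), holds(d), holds(e), holds(f), linked(e), ready(a), ready(e)}
2. grab(d)  →  {at(a), at(c), at(f), holds(a), holds(d), holds(e), holds(f), linked(d), linked(e), ready(a), ready(d), ready(e)}

grab(e); grab(d)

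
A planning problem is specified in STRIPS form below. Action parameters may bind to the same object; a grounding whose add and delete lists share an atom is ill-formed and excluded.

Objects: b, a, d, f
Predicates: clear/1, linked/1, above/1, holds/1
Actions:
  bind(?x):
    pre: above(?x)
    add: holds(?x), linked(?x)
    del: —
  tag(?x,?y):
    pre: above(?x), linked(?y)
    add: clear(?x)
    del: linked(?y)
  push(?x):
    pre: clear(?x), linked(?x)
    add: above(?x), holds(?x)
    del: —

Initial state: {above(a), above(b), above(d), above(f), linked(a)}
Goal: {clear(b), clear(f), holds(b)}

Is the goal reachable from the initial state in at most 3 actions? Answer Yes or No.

1. bind(b)  →  {above(a), above(b), above(d), above(f), holds(b), linked(a), linked(b)}
2. tag(b,b)  →  {above(a), above(b), above(d), above(f), clear(b), holds(b), linked(a)}
3. tag(f,a)  →  {above(a), above(b), above(d), above(f), clear(b), clear(f), holds(b)}
optimal plan length = 3; 3 ≤ 3

Yes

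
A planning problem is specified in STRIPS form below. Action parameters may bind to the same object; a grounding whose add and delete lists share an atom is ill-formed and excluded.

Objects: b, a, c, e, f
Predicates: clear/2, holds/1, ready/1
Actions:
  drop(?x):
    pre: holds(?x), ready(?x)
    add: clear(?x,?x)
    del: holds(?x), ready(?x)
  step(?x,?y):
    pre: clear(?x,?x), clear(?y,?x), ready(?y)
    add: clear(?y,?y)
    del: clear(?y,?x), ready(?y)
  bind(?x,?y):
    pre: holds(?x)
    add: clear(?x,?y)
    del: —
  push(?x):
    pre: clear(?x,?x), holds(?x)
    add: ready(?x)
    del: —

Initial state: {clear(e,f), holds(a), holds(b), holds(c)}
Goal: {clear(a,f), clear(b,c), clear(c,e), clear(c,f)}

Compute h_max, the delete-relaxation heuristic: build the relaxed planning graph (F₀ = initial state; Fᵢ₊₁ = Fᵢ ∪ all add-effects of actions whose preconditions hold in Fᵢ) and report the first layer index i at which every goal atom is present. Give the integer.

F0 = init (4 atoms)
F1 = F0 ∪ {clear(a,a), clear(a,b), clear(a,c), clear(a,e), clear(a,f), clear(b,a), clear(b,b), clear(b,c), clear(b,e), clear(b,f), clear(c,a), clear(c,b), clear(c,c), clear(c,e), clear(c,f)}  (19 atoms)
goal ⊆ F1  ⇒  h_max = 1

1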